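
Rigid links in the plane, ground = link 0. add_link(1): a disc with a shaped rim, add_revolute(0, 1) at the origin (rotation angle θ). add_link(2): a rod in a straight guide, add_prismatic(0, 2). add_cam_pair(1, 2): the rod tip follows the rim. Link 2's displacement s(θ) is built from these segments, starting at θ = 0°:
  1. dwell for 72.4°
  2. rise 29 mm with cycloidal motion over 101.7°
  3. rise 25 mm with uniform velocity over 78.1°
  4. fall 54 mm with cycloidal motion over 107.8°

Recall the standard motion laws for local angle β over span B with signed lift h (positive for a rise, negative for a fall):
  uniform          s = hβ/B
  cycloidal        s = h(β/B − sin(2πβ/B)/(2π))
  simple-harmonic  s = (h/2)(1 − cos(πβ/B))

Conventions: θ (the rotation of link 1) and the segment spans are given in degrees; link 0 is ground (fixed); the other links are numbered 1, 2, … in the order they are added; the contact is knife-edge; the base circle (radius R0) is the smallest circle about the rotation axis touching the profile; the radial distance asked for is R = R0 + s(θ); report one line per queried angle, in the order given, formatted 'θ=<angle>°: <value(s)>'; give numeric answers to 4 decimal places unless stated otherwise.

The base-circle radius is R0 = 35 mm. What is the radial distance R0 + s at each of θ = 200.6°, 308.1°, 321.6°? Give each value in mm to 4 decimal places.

segment 1 (0° to 72.4°, dwell): s unchanged at 0.0000
segment 2 (72.4° to 174.1°, cycloidal, h = 29) is passed completely: s = 0.0000 + (29) = 29.0000
θ = 200.6° falls in segment 3 (174.1° to 252.2°, uniform, h = 25): β = 200.6 − 174.1 = 26.5°, B = 78.1°; Δs = 25·26.5/78.1 = 8.4827; s = 29.0000 + 8.4827 = 37.4827
segment 3 (174.1° to 252.2°, uniform, h = 25) is passed completely: s = 29.0000 + (25) = 54.0000
θ = 308.1° falls in segment 4 (252.2° to 360°, cycloidal, h = -54): β = 308.1 − 252.2 = 55.9°, B = 107.8°; Δs = -54·(0.5186 − sin(2π·0.5186)/(2π)) = -29.0014; s = 54.0000 − 29.0014 = 24.9986
θ = 321.6° falls in segment 4 (252.2° to 360°, cycloidal, h = -54): β = 321.6 − 252.2 = 69.4°, B = 107.8°; Δs = -54·(0.6438 − sin(2π·0.6438)/(2π)) = -41.5148; s = 54.0000 − 41.5148 = 12.4852
θ=200.6°: R = R0 + s = 35 + 37.4827 = 72.4827
θ=308.1°: R = R0 + s = 35 + 24.9986 = 59.9986
θ=321.6°: R = R0 + s = 35 + 12.4852 = 47.4852

θ=200.6°: 72.4827
θ=308.1°: 59.9986
θ=321.6°: 47.4852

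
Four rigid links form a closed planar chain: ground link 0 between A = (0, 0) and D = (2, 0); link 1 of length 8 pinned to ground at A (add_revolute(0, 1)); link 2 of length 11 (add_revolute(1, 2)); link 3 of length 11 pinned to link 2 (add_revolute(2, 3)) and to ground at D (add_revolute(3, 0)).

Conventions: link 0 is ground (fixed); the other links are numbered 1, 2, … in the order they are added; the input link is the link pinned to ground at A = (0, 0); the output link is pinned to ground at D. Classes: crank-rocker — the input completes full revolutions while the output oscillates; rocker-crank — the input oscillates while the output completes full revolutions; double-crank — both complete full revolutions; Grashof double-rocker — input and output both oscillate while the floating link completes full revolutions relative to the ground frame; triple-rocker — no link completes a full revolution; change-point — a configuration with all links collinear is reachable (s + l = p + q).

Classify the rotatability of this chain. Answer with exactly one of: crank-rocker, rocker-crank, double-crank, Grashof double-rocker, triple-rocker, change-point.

lengths: ground=2, input=8, coupler=11, output=11
sorted: s=2 (shortest), l=11 (longest), p+q=19
s + l = 13 vs p + q = 19
s + l < p + q (Grashof) with shortest = ground link → double-crank

double-crank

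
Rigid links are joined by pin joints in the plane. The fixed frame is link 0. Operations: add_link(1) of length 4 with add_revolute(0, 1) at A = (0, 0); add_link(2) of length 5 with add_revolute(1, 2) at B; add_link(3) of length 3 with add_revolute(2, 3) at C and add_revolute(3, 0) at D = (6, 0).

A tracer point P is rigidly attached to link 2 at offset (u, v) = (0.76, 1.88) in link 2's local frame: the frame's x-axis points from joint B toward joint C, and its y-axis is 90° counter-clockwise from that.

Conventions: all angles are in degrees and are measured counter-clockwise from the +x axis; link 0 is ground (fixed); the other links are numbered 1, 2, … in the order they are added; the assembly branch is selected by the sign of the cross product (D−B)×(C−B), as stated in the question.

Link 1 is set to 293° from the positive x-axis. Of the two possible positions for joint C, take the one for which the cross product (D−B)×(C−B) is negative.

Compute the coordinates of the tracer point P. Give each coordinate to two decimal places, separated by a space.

A=(0,0), D=(6.00,0)
B = A + 4.00·(cos293°, sin293°) = (1.5629, -3.6820)
|BD| = 5.7658
circle(B,5.00) ∩ circle(D,3.00): a=4.2704, h=2.6007
  candidates: C₊=(3.1884,1.0464) cross=14.995; C₋=(6.5100,-2.9563) cross=-14.995
  branch - wants cross < 0 → take C=(6.5100,-2.9563) (cross=-14.995)
ex = (C−B)/|BC| = (0.9894,0.1451); ey = (-0.1451,0.9894)
P = B + 0.76·ex + 1.88·ey = (2.0420,-1.7116)

2.04 -1.71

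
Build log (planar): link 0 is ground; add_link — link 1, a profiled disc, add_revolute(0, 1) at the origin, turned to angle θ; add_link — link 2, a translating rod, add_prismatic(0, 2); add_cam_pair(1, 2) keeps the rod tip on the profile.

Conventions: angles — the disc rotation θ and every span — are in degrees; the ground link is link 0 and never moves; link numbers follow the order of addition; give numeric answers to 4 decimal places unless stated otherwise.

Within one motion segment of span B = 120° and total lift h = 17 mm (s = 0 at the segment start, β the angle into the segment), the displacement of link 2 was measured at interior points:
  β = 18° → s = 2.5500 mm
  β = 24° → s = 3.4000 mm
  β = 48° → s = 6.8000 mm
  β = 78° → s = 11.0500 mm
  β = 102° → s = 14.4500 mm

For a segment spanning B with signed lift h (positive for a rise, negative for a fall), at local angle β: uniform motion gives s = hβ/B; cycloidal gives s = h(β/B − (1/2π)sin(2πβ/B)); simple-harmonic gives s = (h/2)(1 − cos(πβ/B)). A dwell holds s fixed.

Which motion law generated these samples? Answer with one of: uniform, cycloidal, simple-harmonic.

candidates at β/B = r: uniform s = h·r (linear in β); cycloidal s = h·(r − sin(2πr)/(2π)); simple-harmonic s = (h/2)(1 − cos(πr))
β=18°: printed 2.5500 | uniform 2.5500, cycloidal 0.3611, simple-harmonic 0.9264
β=24°: printed 3.4000 | uniform 3.4000, cycloidal 0.8268, simple-harmonic 1.6234
β=48°: printed 6.8000 | uniform 6.8000, cycloidal 5.2097, simple-harmonic 5.8734
β=78°: printed 11.0500 | uniform 11.0500, cycloidal 13.2389, simple-harmonic 12.3589
β=102°: printed 14.4500 | uniform 14.4500, cycloidal 16.6389, simple-harmonic 16.0736
only one law matches every sample → uniform

uniform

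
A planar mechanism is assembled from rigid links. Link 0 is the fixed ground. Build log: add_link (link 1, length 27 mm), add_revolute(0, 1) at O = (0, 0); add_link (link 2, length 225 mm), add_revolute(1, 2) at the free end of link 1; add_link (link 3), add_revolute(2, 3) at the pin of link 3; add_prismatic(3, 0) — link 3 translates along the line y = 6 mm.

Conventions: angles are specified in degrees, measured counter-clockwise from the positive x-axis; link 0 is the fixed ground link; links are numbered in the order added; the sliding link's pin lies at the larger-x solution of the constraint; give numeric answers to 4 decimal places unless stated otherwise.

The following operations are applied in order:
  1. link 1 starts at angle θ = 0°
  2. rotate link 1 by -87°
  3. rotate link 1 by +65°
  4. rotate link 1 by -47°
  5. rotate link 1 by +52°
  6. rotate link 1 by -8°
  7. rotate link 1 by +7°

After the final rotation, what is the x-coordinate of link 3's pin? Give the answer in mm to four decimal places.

geometry: r = 27 mm, L = 225 mm, e = 6 mm; θ starts at 0°
rotate link 1 by -87°: θ ← 0° -87° = -87°
rotate link 1 by +65°: θ ← -87° +65° = -22°
rotate link 1 by -47°: θ ← -22° -47° = -69°
rotate link 1 by +52°: θ ← -69° +52° = -17°
rotate link 1 by -8°: θ ← -17° -8° = -25°
rotate link 1 by +7°: θ ← -25° +7° = -18°
crank pin P = (r cos θ, r sin θ) = (25.678526, -8.343459)
h = r sin θ − e = -8.343459 − 6 = -14.343459
x = r cos θ + √(L² − h²) = 25.678526 + 224.542346 = 250.220872

250.2209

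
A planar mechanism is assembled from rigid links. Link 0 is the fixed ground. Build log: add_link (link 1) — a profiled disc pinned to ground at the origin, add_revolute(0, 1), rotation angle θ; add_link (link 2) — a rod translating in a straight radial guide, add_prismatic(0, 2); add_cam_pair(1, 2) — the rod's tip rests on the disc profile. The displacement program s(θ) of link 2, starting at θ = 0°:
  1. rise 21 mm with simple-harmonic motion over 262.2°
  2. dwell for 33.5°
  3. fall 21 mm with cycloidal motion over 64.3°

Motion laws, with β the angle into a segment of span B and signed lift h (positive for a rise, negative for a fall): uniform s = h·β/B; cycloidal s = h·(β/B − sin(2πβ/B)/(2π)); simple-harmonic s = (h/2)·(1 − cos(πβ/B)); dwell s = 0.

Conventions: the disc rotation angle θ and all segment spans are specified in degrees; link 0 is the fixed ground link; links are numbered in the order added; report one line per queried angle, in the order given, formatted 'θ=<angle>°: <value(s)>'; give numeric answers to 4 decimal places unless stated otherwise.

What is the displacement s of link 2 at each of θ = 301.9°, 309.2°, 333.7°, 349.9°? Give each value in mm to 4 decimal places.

seg 1 [0°–262.2°] simple-harmonic, h=21: full span → s += 21 → s = 21.0000
seg 2 [262.2°–295.7°] dwell: s stays 21.0000
seg 3 [295.7°–360°] cycloidal, h=-21: θ=301.9° here. β=6.2, B=64.3. -21·(0.0964 − sin(2π·0.0964)/(2π)) = -0.1216 → s = 20.8784
seg 3 [295.7°–360°] cycloidal, h=-21: θ=309.2° here. β=13.5, B=64.3. -21·(0.2100 − sin(2π·0.2100)/(2π)) = -1.1720 → s = 19.8280
seg 3 [295.7°–360°] cycloidal, h=-21: θ=333.7° here. β=38, B=64.3. -21·(0.5910 − sin(2π·0.5910)/(2π)) = -14.2188 → s = 6.7812
seg 3 [295.7°–360°] cycloidal, h=-21: θ=349.9° here. β=54.2, B=64.3. -21·(0.8429 − sin(2π·0.8429)/(2π)) = -20.4900 → s = 0.5100

θ=301.9°: 20.8784
θ=309.2°: 19.8280
θ=333.7°: 6.7812
θ=349.9°: 0.5100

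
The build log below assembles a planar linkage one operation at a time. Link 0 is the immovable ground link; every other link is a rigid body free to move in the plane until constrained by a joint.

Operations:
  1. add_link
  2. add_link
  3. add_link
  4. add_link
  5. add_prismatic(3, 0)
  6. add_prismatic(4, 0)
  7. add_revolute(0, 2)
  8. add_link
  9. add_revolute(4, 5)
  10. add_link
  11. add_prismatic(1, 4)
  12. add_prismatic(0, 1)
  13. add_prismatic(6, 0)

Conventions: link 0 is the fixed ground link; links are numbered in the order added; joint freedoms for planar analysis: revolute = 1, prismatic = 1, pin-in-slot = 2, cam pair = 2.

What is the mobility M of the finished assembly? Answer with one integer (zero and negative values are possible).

ground; <1,0,0>
#1 <2,0,0>
#2 <3,0,0>
#3 <4,0,0>
#4 <5,0,0>
P:3↔0 J1 <5,1,0>
P:4↔0 J1 <5,2,0>
R:0↔2 J1 <5,3,0>
#5 <6,3,0>
R:4↔5 J1 <6,4,0>
#6 <7,4,0>
P:1↔4 J1 <7,5,0>
P:0↔1 J1 <7,6,0>
P:6↔0 J1 <7,7,0>
3×6 − 2×7 − 1×0 = 4

M = 4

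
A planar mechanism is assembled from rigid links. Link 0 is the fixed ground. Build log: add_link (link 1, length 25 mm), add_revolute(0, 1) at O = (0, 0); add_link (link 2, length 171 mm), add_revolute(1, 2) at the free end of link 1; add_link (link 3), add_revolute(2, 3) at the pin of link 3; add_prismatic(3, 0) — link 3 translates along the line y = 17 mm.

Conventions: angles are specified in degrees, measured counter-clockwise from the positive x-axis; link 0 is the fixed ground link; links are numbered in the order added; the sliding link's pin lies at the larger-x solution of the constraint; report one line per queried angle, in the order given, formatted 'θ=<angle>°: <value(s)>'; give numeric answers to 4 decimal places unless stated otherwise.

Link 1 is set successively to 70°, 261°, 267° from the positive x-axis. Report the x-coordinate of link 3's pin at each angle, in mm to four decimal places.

geometry: r = 25 mm, L = 171 mm, e = 17 mm
θ=70°: crank pin P = (r cos θ, r sin θ) = (8.550504, 23.492316)
θ=70°: h = r sin θ − e = 23.492316 − 17 = 6.492316
θ=70°: x = r cos θ + √(L² − h²) = 8.550504 + 170.876709 = 179.427213
θ=261°: crank pin P = (r cos θ, r sin θ) = (-3.910862, -24.692209)
θ=261°: h = r sin θ − e = -24.692209 − 17 = -41.692209
θ=261°: x = r cos θ + √(L² − h²) = -3.910862 + 165.839560 = 161.928699
θ=267°: crank pin P = (r cos θ, r sin θ) = (-1.308399, -24.965738)
θ=267°: h = r sin θ − e = -24.965738 − 17 = -41.965738
θ=267°: x = r cos θ + √(L² − h²) = -1.308399 + 165.770555 = 164.462156

θ=70°: 179.4272
θ=261°: 161.9287
θ=267°: 164.4622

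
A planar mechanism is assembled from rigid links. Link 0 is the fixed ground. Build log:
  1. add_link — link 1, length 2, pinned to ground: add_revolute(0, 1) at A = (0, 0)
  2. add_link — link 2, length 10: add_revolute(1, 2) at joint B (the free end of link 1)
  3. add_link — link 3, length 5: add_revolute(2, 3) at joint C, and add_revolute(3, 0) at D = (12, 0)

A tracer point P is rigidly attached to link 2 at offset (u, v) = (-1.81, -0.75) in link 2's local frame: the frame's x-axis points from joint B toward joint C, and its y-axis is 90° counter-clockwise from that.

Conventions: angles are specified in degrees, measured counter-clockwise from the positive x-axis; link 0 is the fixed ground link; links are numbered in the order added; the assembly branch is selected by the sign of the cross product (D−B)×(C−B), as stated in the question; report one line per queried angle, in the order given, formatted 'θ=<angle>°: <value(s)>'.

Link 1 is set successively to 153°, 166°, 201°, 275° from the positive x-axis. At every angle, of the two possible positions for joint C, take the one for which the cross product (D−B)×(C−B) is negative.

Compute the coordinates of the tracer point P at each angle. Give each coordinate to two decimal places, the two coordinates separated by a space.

A=(0,0), D=(12.00,0)
θ=153°: B = A + 2.00·(cos153°, sin153°) = (-1.7820, 0.9080)
θ=153°: |BD| = 13.8119
θ=153°: circle(B,10.00) ∩ circle(D,5.00): a=9.6210, h=2.7270
θ=153°:   candidates: C₊=(7.9974,2.9966) cross=37.665; C₋=(7.6389,-2.4456) cross=-37.665
θ=153°:   branch - wants cross < 0 → take C=(7.6389,-2.4456) (cross=-37.665)
θ=153°: ex = (C−B)/|BC| = (0.9421,-0.3354); ey = (0.3354,0.9421)
θ=153°: P = B + -1.81·ex + -0.75·ey = (-3.7387,0.8084)
θ=166°: B = A + 2.00·(cos166°, sin166°) = (-1.9406, 0.4838)
θ=166°: |BD| = 13.9490
θ=166°: circle(B,10.00) ∩ circle(D,5.00): a=9.6629, h=2.5747
θ=166°:   candidates: C₊=(7.8058,2.7218) cross=35.915; C₋=(7.6271,-2.4245) cross=-35.915
θ=166°:   branch - wants cross < 0 → take C=(7.6271,-2.4245) (cross=-35.915)
θ=166°: ex = (C−B)/|BC| = (0.9568,-0.2908); ey = (0.2908,0.9568)
θ=166°: P = B + -1.81·ex + -0.75·ey = (-3.8905,0.2927)
θ=201°: B = A + 2.00·(cos201°, sin201°) = (-1.8672, -0.7167)
θ=201°: |BD| = 13.8857
θ=201°: circle(B,10.00) ∩ circle(D,5.00): a=9.6435, h=2.6464
θ=201°:   candidates: C₊=(7.6268,2.4239) cross=36.748; C₋=(7.9000,-2.8619) cross=-36.748
θ=201°:   branch - wants cross < 0 → take C=(7.9000,-2.8619) (cross=-36.748)
θ=201°: ex = (C−B)/|BC| = (0.9767,-0.2145); ey = (0.2145,0.9767)
θ=201°: P = B + -1.81·ex + -0.75·ey = (-3.7959,-1.0610)
θ=275°: B = A + 2.00·(cos275°, sin275°) = (0.1743, -1.9924)
θ=275°: |BD| = 11.9924
θ=275°: circle(B,10.00) ∩ circle(D,5.00): a=9.1232, h=4.0948
θ=275°:   candidates: C₊=(8.4904,3.5613) cross=49.107; C₋=(9.8510,-4.5146) cross=-49.107
θ=275°:   branch - wants cross < 0 → take C=(9.8510,-4.5146) (cross=-49.107)
θ=275°: ex = (C−B)/|BC| = (0.9677,-0.2522); ey = (0.2522,0.9677)
θ=275°: P = B + -1.81·ex + -0.75·ey = (-1.7663,-2.2616)

θ=153°: -3.74 0.81
θ=166°: -3.89 0.29
θ=201°: -3.80 -1.06
θ=275°: -1.77 -2.26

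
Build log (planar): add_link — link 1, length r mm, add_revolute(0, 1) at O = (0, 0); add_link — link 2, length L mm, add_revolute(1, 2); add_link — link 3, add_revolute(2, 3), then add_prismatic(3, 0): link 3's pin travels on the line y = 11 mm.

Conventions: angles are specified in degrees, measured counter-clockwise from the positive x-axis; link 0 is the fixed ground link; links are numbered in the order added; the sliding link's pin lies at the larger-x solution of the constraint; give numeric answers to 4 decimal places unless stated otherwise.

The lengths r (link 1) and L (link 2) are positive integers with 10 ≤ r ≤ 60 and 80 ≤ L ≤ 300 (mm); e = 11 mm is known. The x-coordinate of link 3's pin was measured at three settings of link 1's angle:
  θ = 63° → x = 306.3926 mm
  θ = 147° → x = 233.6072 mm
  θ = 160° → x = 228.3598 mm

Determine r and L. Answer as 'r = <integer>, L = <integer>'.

constraint per measurement: (x − r cos θ)² + (r sin θ − e)² = L²
subtracting the θ₁ and θ₂ equations cancels the r² and L² terms:
r = (x₁² − x₂²) / (2[(x₁cos θ₁ + e sin θ₁) − (x₂cos θ₂ + e sin θ₂)]) = 57.9999 → r = 58
L² = (x₁ − r cos θ₁)² + (r sin θ₁ − e)² = 80088.9788 → L = 283.0000 → L = 283
check at θ₃=160°: x = 228.3598 (printed 228.3598) ✓

r = 58, L = 283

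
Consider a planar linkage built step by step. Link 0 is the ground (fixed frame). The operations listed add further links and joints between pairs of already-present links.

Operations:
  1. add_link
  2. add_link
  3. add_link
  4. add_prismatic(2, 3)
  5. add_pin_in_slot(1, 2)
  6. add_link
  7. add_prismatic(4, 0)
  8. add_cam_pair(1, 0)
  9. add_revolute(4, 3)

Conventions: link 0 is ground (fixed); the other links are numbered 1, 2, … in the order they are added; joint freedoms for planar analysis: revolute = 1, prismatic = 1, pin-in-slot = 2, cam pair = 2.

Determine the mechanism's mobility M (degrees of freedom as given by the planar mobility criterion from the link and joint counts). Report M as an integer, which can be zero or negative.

ground; <1,0,0>
#1 <2,0,0>
#2 <3,0,0>
#3 <4,0,0>
P:2↔3 J1 <4,1,0>
PS:1↔2 J2 <4,1,1>
#4 <5,1,1>
P:4↔0 J1 <5,2,1>
C:1↔0 J2 <5,2,2>
R:4↔3 J1 <5,3,2>
3×4 − 2×3 − 1×2 = 4

M = 4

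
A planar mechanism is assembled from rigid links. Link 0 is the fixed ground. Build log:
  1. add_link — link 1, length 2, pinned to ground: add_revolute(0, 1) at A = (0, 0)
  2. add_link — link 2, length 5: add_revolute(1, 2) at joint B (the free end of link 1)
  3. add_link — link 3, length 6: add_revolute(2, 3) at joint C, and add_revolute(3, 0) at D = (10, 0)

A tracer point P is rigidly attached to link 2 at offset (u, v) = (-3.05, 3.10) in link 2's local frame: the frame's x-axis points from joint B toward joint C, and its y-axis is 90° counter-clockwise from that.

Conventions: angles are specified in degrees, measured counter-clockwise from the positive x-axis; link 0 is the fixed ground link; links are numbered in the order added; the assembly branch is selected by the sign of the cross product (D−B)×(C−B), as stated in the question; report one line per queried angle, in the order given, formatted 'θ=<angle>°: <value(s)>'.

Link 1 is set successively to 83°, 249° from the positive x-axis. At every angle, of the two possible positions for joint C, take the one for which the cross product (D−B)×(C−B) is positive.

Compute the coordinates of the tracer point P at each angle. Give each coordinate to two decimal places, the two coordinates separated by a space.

A=(0,0), D=(10.00,0)
θ=83°: B = A + 2.00·(cos83°, sin83°) = (0.2437, 1.9851)
θ=83°: |BD| = 9.9562
θ=83°: circle(B,5.00) ∩ circle(D,6.00): a=4.4257, h=2.3267
θ=83°:   candidates: C₊=(5.0444,3.3827) cross=23.165; C₋=(4.1166,-1.1773) cross=-23.165
θ=83°:   branch + wants cross > 0 → take C=(5.0444,3.3827) (cross=23.165)
θ=83°: ex = (C−B)/|BC| = (0.9601,0.2795); ey = (-0.2795,0.9601)
θ=83°: P = B + -3.05·ex + 3.10·ey = (-3.5512,4.1090)
θ=249°: B = A + 2.00·(cos249°, sin249°) = (-0.7167, -1.8672)
θ=249°: |BD| = 10.8782
θ=249°: circle(B,5.00) ∩ circle(D,6.00): a=4.9335, h=0.8128
θ=249°:   candidates: C₊=(4.0040,-0.2196) cross=8.842; C₋=(4.2831,-1.8211) cross=-8.842
θ=249°:   branch + wants cross > 0 → take C=(4.0040,-0.2196) (cross=8.842)
θ=249°: ex = (C−B)/|BC| = (0.9442,0.3295); ey = (-0.3295,0.9442)
θ=249°: P = B + -3.05·ex + 3.10·ey = (-4.6179,0.0547)

θ=83°: -3.55 4.11
θ=249°: -4.62 0.05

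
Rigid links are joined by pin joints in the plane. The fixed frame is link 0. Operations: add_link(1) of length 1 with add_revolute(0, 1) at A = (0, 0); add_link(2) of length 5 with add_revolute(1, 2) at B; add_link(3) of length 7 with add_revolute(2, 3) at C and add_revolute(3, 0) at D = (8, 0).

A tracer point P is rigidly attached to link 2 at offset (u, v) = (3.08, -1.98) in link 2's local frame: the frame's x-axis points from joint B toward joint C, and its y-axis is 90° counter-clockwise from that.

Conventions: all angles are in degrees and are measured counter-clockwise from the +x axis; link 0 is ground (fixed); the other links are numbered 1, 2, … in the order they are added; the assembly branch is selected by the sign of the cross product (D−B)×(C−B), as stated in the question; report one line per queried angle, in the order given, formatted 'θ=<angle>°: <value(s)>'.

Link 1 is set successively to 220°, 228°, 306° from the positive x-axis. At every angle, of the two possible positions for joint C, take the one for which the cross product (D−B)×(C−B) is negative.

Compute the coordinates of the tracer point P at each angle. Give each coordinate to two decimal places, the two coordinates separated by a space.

A=(0,0), D=(8.00,0)
θ=220°: B = A + 1.00·(cos220°, sin220°) = (-0.7660, -0.6428)
θ=220°: |BD| = 8.7896
θ=220°: circle(B,5.00) ∩ circle(D,7.00): a=3.0295, h=3.9777
θ=220°:   candidates: C₊=(1.9645,3.5458) cross=34.962; C₋=(2.5463,-4.3883) cross=-34.962
θ=220°:   branch - wants cross < 0 → take C=(2.5463,-4.3883) (cross=-34.962)
θ=220°: ex = (C−B)/|BC| = (0.6625,-0.7491); ey = (0.7491,0.6625)
θ=220°: P = B + 3.08·ex + -1.98·ey = (-0.2089,-4.2617)
θ=228°: B = A + 1.00·(cos228°, sin228°) = (-0.6691, -0.7431)
θ=228°: |BD| = 8.7009
θ=228°: circle(B,5.00) ∩ circle(D,7.00): a=2.9713, h=4.0214
θ=228°:   candidates: C₊=(1.9478,3.5173) cross=34.990; C₋=(2.6348,-4.4960) cross=-34.990
θ=228°:   branch - wants cross < 0 → take C=(2.6348,-4.4960) (cross=-34.990)
θ=228°: ex = (C−B)/|BC| = (0.6608,-0.7506); ey = (0.7506,0.6608)
θ=228°: P = B + 3.08·ex + -1.98·ey = (-0.1201,-4.3633)
θ=306°: B = A + 1.00·(cos306°, sin306°) = (0.5878, -0.8090)
θ=306°: |BD| = 7.4562
θ=306°: circle(B,5.00) ∩ circle(D,7.00): a=2.1187, h=4.5289
θ=306°:   candidates: C₊=(2.2026,3.9230) cross=33.769; C₋=(3.1854,-5.0813) cross=-33.769
θ=306°:   branch - wants cross < 0 → take C=(3.1854,-5.0813) (cross=-33.769)
θ=306°: ex = (C−B)/|BC| = (0.5195,-0.8545); ey = (0.8545,0.5195)
θ=306°: P = B + 3.08·ex + -1.98·ey = (0.4961,-4.4694)

θ=220°: -0.21 -4.26
θ=228°: -0.12 -4.36
θ=306°: 0.50 -4.47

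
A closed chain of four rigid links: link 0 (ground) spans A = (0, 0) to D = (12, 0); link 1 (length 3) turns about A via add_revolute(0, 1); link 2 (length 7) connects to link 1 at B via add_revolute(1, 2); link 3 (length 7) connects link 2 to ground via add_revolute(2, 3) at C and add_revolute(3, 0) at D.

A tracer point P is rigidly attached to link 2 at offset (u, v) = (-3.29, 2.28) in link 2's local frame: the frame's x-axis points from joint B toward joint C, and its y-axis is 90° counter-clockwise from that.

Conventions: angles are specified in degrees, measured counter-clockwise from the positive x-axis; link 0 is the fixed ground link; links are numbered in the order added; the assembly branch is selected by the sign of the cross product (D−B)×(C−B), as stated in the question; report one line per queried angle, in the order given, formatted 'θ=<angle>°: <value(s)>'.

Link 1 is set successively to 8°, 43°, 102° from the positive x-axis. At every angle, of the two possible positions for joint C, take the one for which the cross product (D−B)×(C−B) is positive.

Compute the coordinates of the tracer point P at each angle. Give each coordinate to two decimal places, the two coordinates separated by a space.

A=(0,0), D=(12.00,0)
θ=8°: B = A + 3.00·(cos8°, sin8°) = (2.9708, 0.4175)
θ=8°: |BD| = 9.0388
θ=8°: circle(B,7.00) ∩ circle(D,7.00): a=4.5194, h=5.3455
θ=8°:   candidates: C₊=(7.7323,5.5486) cross=48.318; C₋=(7.2385,-5.1311) cross=-48.318
θ=8°:   branch + wants cross > 0 → take C=(7.7323,5.5486) (cross=48.318)
θ=8°: ex = (C−B)/|BC| = (0.6802,0.7330); ey = (-0.7330,0.6802)
θ=8°: P = B + -3.29·ex + 2.28·ey = (-0.9384,-0.4432)
θ=43°: B = A + 3.00·(cos43°, sin43°) = (2.1941, 2.0460)
θ=43°: |BD| = 10.0171
θ=43°: circle(B,7.00) ∩ circle(D,7.00): a=5.0086, h=4.8902
θ=43°:   candidates: C₊=(8.0959,5.8101) cross=48.986; C₋=(6.0982,-3.7641) cross=-48.986
θ=43°:   branch + wants cross > 0 → take C=(8.0959,5.8101) (cross=48.986)
θ=43°: ex = (C−B)/|BC| = (0.8431,0.5377); ey = (-0.5377,0.8431)
θ=43°: P = B + -3.29·ex + 2.28·ey = (-1.8058,2.1991)
θ=102°: B = A + 3.00·(cos102°, sin102°) = (-0.6237, 2.9344)
θ=102°: |BD| = 12.9603
θ=102°: circle(B,7.00) ∩ circle(D,7.00): a=6.4802, h=2.6472
θ=102°:   candidates: C₊=(6.2875,4.0457) cross=34.308; C₋=(5.0888,-1.1112) cross=-34.308
θ=102°:   branch + wants cross > 0 → take C=(6.2875,4.0457) (cross=34.308)
θ=102°: ex = (C−B)/|BC| = (0.9873,0.1587); ey = (-0.1587,0.9873)
θ=102°: P = B + -3.29·ex + 2.28·ey = (-4.2340,4.6633)

θ=8°: -0.94 -0.44
θ=43°: -1.81 2.20
θ=102°: -4.23 4.66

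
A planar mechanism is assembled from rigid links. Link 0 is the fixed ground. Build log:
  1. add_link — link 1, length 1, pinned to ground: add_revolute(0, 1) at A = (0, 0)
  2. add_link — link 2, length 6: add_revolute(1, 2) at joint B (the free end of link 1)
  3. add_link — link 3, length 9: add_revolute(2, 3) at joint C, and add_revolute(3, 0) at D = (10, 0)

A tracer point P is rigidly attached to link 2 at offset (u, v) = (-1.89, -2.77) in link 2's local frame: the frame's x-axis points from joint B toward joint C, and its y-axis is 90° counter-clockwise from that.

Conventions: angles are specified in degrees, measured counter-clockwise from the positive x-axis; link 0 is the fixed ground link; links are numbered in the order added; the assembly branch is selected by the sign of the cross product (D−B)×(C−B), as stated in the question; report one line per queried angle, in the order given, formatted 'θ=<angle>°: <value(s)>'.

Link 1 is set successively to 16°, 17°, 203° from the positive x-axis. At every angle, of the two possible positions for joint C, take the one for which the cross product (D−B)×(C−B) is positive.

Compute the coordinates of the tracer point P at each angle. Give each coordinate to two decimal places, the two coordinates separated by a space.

A=(0,0), D=(10.00,0)
θ=16°: B = A + 1.00·(cos16°, sin16°) = (0.9613, 0.2756)
θ=16°: |BD| = 9.0429
θ=16°: circle(B,6.00) ∩ circle(D,9.00): a=2.0333, h=5.6450
θ=16°:   candidates: C₊=(3.1657,5.8560) cross=51.047; C₋=(2.8216,-5.4287) cross=-51.047
θ=16°:   branch + wants cross > 0 → take C=(3.1657,5.8560) (cross=51.047)
θ=16°: ex = (C−B)/|BC| = (0.3674,0.9301); ey = (-0.9301,0.3674)
θ=16°: P = B + -1.89·ex + -2.77·ey = (2.8431,-2.4999)
θ=17°: B = A + 1.00·(cos17°, sin17°) = (0.9563, 0.2924)
θ=17°: |BD| = 9.0484
θ=17°: circle(B,6.00) ∩ circle(D,9.00): a=2.0376, h=5.6434
θ=17°:   candidates: C₊=(3.1752,5.8670) cross=51.064; C₋=(2.8105,-5.4139) cross=-51.064
θ=17°:   branch + wants cross > 0 → take C=(3.1752,5.8670) (cross=51.064)
θ=17°: ex = (C−B)/|BC| = (0.3698,0.9291); ey = (-0.9291,0.3698)
θ=17°: P = B + -1.89·ex + -2.77·ey = (2.8310,-2.4880)
θ=203°: B = A + 1.00·(cos203°, sin203°) = (-0.9205, -0.3907)
θ=203°: |BD| = 10.9275
θ=203°: circle(B,6.00) ∩ circle(D,9.00): a=3.4047, h=4.9404
θ=203°:   candidates: C₊=(2.3054,4.6683) cross=53.987; C₋=(2.6587,-5.2063) cross=-53.987
θ=203°:   branch + wants cross > 0 → take C=(2.3054,4.6683) (cross=53.987)
θ=203°: ex = (C−B)/|BC| = (0.5376,0.8432); ey = (-0.8432,0.5376)
θ=203°: P = B + -1.89·ex + -2.77·ey = (0.3989,-3.4736)

θ=16°: 2.84 -2.50
θ=17°: 2.83 -2.49
θ=203°: 0.40 -3.47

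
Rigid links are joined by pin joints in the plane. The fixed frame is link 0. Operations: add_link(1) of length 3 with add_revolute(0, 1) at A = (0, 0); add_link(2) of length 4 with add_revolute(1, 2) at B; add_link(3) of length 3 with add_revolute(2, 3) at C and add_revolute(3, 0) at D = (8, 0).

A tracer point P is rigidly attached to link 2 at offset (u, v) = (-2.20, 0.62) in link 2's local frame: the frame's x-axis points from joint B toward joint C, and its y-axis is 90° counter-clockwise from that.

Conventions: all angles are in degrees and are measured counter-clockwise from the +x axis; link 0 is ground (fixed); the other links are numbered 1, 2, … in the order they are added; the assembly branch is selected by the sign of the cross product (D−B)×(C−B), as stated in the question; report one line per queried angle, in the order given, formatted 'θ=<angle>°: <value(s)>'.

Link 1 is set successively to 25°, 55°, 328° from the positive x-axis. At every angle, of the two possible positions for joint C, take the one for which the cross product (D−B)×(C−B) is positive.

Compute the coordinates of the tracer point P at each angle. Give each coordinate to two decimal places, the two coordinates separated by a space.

A=(0,0), D=(8.00,0)
θ=25°: B = A + 3.00·(cos25°, sin25°) = (2.7189, 1.2679)
θ=25°: |BD| = 5.4311
θ=25°: circle(B,4.00) ∩ circle(D,3.00): a=3.3600, h=2.1703
θ=25°:   candidates: C₊=(6.4927,2.5939) cross=11.787; C₋=(5.4794,-1.6269) cross=-11.787
θ=25°:   branch + wants cross > 0 → take C=(6.4927,2.5939) (cross=11.787)
θ=25°: ex = (C−B)/|BC| = (0.9435,0.3315); ey = (-0.3315,0.9435)
θ=25°: P = B + -2.20·ex + 0.62·ey = (0.4378,1.1235)
θ=55°: B = A + 3.00·(cos55°, sin55°) = (1.7207, 2.4575)
θ=55°: |BD| = 6.7430
θ=55°: circle(B,4.00) ∩ circle(D,3.00): a=3.8906, h=0.9292
θ=55°:   candidates: C₊=(5.6824,1.9049) cross=6.266; C₋=(5.0051,0.1742) cross=-6.266
θ=55°:   branch + wants cross > 0 → take C=(5.6824,1.9049) (cross=6.266)
θ=55°: ex = (C−B)/|BC| = (0.9904,-0.1381); ey = (0.1381,0.9904)
θ=55°: P = B + -2.20·ex + 0.62·ey = (-0.3725,3.3754)
θ=328°: B = A + 3.00·(cos328°, sin328°) = (2.5441, -1.5898)
θ=328°: |BD| = 5.6828
θ=328°: circle(B,4.00) ∩ circle(D,3.00): a=3.4573, h=2.0118
θ=328°:   candidates: C₊=(5.3006,1.3089) cross=11.432; C₋=(6.4262,-2.5540) cross=-11.432
θ=328°:   branch + wants cross > 0 → take C=(5.3006,1.3089) (cross=11.432)
θ=328°: ex = (C−B)/|BC| = (0.6891,0.7247); ey = (-0.7247,0.6891)
θ=328°: P = B + -2.20·ex + 0.62·ey = (0.5788,-2.7568)

θ=25°: 0.44 1.12
θ=55°: -0.37 3.38
θ=328°: 0.58 -2.76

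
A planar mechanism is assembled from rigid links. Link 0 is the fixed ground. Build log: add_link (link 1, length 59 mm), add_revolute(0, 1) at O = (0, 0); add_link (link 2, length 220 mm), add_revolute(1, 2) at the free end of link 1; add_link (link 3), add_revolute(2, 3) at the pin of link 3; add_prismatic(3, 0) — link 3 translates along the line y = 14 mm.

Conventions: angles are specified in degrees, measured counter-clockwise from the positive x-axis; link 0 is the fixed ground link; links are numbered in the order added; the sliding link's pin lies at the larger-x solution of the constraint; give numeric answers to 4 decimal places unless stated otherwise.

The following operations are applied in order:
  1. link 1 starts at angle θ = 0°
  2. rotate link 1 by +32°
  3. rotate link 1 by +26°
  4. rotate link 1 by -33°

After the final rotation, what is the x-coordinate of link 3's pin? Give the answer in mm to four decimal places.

geometry: r = 59 mm, L = 220 mm, e = 14 mm; θ starts at 0°
rotate link 1 by +32°: θ ← 0° +32° = 32°
rotate link 1 by +26°: θ ← 32° +26° = 58°
rotate link 1 by -33°: θ ← 58° -33° = 25°
crank pin P = (r cos θ, r sin θ) = (53.472159, 24.934477)
h = r sin θ − e = 24.934477 − 14 = 10.934477
x = r cos θ + √(L² − h²) = 53.472159 + 219.728098 = 273.200258

273.2003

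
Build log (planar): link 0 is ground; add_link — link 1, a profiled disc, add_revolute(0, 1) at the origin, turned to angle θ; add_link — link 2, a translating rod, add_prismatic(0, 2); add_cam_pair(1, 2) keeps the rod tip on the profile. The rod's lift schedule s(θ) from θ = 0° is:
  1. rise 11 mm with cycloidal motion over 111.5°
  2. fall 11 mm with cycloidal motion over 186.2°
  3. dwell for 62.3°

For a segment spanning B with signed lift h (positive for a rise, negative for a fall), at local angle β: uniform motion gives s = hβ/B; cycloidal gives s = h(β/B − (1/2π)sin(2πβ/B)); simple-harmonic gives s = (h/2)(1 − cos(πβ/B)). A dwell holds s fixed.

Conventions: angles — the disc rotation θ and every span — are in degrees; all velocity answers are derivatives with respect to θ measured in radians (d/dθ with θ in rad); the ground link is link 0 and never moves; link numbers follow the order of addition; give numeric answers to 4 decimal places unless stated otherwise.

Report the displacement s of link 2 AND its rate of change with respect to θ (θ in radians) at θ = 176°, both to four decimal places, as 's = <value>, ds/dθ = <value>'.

seg 1 [0°–111.5°] cycloidal, h=11: full span → s += 11 → s = 11.0000
seg 2 [111.5°–297.7°] cycloidal, h=-11: θ=176° here. β=64.5, B=186.2. -11·(0.3464 − sin(2π·0.3464)/(2π)) = -2.3712 → s = 8.6288
velocity in seg [111.5°–297.7°] (cycloidal), θ in radians: β = 64.5° = 1.1257 rad, B = 186.2° = 3.2498 rad; ds/dθ = (h/B)(1 − cos(2πβ/B)) = ((-11)/3.2498)(1 − cos(2π·0.3464)) = -5.311954 mm/rad

s = 8.6288, ds/dθ = -5.3120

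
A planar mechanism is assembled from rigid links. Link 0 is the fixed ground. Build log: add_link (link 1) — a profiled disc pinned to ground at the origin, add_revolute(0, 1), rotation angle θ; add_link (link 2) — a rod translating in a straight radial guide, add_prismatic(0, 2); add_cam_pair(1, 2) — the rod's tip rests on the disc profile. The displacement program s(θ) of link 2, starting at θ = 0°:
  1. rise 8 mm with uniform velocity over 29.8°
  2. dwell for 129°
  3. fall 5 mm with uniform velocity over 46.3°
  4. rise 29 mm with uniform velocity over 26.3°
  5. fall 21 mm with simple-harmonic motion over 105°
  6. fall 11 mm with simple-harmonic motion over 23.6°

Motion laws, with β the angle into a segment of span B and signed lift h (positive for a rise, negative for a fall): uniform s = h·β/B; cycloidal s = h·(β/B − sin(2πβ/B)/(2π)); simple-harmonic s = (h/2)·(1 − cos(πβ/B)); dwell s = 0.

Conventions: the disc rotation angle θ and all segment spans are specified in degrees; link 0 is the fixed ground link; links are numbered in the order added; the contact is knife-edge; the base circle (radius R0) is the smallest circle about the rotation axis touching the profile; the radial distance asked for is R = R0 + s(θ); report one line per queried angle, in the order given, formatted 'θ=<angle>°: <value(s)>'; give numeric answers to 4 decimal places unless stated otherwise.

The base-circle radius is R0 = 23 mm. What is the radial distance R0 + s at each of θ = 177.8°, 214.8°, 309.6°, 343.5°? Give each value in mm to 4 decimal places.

seg 1 [0°–29.8°] uniform, h=8: full span → s += 8 → s = 8.0000
seg 2 [29.8°–158.8°] dwell: s stays 8.0000
seg 3 [158.8°–205.1°] uniform, h=-5: θ=177.8° here. β=19, B=46.3. -5·19/46.3 = -2.0518 → s = 5.9482
seg 3 [158.8°–205.1°] uniform, h=-5: full span → s += -5 → s = 3.0000
seg 4 [205.1°–231.4°] uniform, h=29: θ=214.8° here. β=9.7, B=26.3. 29·9.7/26.3 = 10.6958 → s = 13.6958
seg 4 [205.1°–231.4°] uniform, h=29: full span → s += 29 → s = 32.0000
seg 5 [231.4°–336.4°] simple-harmonic, h=-21: θ=309.6° here. β=78.2, B=105. -21/2·(1 − cos(π·0.7448)) = -17.8014 → s = 14.1986
seg 5 [231.4°–336.4°] simple-harmonic, h=-21: full span → s += -21 → s = 11.0000
seg 6 [336.4°–360°] simple-harmonic, h=-11: θ=343.5° here. β=7.1, B=23.6. -11/2·(1 − cos(π·0.3008)) = -2.2790 → s = 8.7210
θ=177.8°: R = R0 + s = 23 + 5.9482 = 28.9482
θ=214.8°: R = R0 + s = 23 + 13.6958 = 36.6958
θ=309.6°: R = R0 + s = 23 + 14.1986 = 37.1986
θ=343.5°: R = R0 + s = 23 + 8.7210 = 31.7210

θ=177.8°: 28.9482
θ=214.8°: 36.6958
θ=309.6°: 37.1986
θ=343.5°: 31.7210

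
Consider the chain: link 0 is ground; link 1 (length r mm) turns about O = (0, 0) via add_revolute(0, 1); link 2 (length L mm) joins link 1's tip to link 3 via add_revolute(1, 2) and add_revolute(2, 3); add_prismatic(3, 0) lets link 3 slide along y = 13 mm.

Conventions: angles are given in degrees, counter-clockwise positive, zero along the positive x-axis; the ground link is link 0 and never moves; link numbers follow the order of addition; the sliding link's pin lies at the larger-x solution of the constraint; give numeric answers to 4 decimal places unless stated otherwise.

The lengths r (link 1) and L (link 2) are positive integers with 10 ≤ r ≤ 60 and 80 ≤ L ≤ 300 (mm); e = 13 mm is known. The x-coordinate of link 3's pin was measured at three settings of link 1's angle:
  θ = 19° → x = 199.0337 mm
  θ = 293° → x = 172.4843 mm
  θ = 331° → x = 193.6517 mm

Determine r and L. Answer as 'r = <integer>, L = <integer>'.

constraint per measurement: (x − r cos θ)² + (r sin θ − e)² = L²
subtracting the θ₁ and θ₂ equations cancels the r² and L² terms:
r = (x₁² − x₂²) / (2[(x₁cos θ₁ + e sin θ₁) − (x₂cos θ₂ + e sin θ₂)]) = 36.0000 → r = 36
L² = (x₁ − r cos θ₁)² + (r sin θ₁ − e)² = 27224.9976 → L = 165.0000 → L = 165
check at θ₃=331°: x = 193.6517 (printed 193.6517) ✓

r = 36, L = 165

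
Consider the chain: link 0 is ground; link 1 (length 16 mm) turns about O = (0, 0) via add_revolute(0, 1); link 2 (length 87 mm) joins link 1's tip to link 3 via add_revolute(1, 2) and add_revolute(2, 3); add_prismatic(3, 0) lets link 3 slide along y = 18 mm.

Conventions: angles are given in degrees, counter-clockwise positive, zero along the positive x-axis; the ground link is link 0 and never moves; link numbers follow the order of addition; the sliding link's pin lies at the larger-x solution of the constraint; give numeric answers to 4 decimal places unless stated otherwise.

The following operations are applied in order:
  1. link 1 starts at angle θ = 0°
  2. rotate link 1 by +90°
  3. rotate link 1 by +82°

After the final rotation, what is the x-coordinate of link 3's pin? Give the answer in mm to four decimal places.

geometry: r = 16 mm, L = 87 mm, e = 18 mm; θ starts at 0°
rotate link 1 by +90°: θ ← 0° +90° = 90°
rotate link 1 by +82°: θ ← 90° +82° = 172°
crank pin P = (r cos θ, r sin θ) = (-15.844289, 2.226770)
h = r sin θ − e = 2.226770 − 18 = -15.773230
x = r cos θ + √(L² − h²) = -15.844289 + 85.558198 = 69.713909

69.7139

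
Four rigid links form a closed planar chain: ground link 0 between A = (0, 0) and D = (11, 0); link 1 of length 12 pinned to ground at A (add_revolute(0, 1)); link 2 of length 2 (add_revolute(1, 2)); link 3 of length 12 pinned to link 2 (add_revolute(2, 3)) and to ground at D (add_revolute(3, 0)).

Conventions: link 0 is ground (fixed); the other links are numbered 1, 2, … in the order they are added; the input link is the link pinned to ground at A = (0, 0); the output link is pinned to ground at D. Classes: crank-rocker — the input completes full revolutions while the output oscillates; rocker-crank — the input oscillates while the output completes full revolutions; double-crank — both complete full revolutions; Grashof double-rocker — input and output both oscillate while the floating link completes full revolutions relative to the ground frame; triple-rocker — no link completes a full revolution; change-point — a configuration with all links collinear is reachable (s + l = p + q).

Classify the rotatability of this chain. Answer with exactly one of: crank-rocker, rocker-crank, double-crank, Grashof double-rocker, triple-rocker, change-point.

lengths: ground=11, input=12, coupler=2, output=12
sorted: s=2 (shortest), l=12 (longest), p+q=23
s + l = 14 vs p + q = 23
s + l < p + q (Grashof) with shortest = coupler link → Grashof double-rocker

Grashof double-rocker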